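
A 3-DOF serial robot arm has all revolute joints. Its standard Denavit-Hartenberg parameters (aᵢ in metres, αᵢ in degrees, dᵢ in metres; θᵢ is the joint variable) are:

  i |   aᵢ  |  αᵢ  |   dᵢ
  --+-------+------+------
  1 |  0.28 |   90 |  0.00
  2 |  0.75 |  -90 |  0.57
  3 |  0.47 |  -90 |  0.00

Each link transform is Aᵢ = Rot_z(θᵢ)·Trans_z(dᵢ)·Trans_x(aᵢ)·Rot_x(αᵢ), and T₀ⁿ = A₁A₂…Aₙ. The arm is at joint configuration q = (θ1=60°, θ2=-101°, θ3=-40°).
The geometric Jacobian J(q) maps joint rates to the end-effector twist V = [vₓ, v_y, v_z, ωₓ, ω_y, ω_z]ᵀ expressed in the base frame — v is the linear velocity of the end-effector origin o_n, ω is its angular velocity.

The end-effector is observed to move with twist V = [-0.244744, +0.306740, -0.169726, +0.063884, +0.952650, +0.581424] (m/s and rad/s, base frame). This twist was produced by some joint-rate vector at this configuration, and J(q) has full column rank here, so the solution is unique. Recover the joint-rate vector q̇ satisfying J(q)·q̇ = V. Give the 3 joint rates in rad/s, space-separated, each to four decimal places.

0.7480 -0.4210 0.8730

o_n = [0.7894, -0.3770, -1.0896]
J₁: ẑ×o_n = [0.3770, 0.7894, -0.0000], ω = ẑ
J2: z=[0.8660, -0.5000, 0.0000] o=[0.1400, 0.2425, 0.0000] → [0.5448, 0.9437, -0.2118, 0.8660, -0.5000, 0.0000]
J3: z=[0.4908, 0.8501, -0.1908] o=[0.5621, -0.1664, -0.7362] → [-0.3406, 0.1301, -0.2966, 0.4908, 0.8501, -0.1908]
q̇ = J⁺·V = [0.7480, -0.4210, 0.8730]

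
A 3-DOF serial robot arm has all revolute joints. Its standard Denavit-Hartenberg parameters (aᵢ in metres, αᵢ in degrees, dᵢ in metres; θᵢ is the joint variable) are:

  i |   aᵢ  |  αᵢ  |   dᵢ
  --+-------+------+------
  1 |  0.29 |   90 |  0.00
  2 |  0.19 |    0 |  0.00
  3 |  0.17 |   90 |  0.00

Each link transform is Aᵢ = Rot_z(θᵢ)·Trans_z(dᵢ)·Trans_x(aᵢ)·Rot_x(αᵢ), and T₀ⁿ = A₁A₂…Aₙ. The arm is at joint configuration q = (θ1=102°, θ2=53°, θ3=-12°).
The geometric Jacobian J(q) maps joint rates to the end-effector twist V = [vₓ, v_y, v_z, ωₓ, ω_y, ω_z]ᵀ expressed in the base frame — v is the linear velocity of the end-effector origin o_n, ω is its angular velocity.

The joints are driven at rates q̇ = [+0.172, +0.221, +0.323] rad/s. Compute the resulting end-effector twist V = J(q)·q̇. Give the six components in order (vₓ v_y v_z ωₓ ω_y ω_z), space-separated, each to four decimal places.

-0.0700 -0.1112 0.0951 0.5321 0.1131 0.1720

o_n = [-0.1107, 0.5210, 0.2633]
J₁: ẑ×o_n = [-0.5210, -0.1107, 0.0000], ω = ẑ
J2: z=[0.9781, 0.2079, 0.0000] o=[-0.0603, 0.2837, 0.0000] → [0.0547, -0.2575, 0.2426, 0.9781, 0.2079, 0.0000]
J3: z=[0.9781, 0.2079, 0.0000] o=[-0.0841, 0.3955, 0.1517] → [0.0232, -0.1091, 0.1283, 0.9781, 0.2079, 0.0000]
V = J·q̇ = [-0.0700, -0.1112, 0.0951, 0.5321, 0.1131, 0.1720]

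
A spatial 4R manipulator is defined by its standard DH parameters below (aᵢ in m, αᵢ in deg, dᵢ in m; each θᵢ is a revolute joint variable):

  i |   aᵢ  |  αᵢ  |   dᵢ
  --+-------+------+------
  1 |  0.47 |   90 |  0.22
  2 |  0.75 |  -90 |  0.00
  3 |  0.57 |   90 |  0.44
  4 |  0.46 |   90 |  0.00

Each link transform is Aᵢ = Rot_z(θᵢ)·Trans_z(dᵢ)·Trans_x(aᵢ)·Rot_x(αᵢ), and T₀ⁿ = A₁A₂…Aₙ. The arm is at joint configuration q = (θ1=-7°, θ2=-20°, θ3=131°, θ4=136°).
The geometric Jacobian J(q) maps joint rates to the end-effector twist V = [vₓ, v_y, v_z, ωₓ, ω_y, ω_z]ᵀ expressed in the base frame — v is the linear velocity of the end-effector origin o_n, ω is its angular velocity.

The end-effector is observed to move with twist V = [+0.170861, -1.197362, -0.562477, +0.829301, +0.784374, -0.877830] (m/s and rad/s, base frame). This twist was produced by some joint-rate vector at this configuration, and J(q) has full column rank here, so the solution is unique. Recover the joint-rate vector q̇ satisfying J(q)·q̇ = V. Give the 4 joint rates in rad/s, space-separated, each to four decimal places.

-0.7120 -0.2360 0.0930 0.9810

o_n = [1.2995, 0.0222, 0.7309]
J₁: ẑ×o_n = [-0.0222, 1.2995, 0.0000], ω = ẑ
J2: z=[-0.1219, -0.9925, 0.0000] o=[0.4665, -0.0573, 0.2200] → [-0.5071, 0.0623, 0.8171, -0.1219, -0.9925, 0.0000]
J3: z=[0.3395, -0.0417, 0.9397] o=[1.1660, -0.1432, -0.0365] → [-0.1874, -0.1350, 0.0617, 0.3395, -0.0417, 0.9397]
J4: z=[0.7839, 0.5647, -0.2581] o=[1.0190, 0.3083, 0.5048] → [0.0538, -0.2496, -0.3826, 0.7839, 0.5647, -0.2581]
q̇ = J⁺·V = [-0.7120, -0.2360, 0.0930, 0.9810]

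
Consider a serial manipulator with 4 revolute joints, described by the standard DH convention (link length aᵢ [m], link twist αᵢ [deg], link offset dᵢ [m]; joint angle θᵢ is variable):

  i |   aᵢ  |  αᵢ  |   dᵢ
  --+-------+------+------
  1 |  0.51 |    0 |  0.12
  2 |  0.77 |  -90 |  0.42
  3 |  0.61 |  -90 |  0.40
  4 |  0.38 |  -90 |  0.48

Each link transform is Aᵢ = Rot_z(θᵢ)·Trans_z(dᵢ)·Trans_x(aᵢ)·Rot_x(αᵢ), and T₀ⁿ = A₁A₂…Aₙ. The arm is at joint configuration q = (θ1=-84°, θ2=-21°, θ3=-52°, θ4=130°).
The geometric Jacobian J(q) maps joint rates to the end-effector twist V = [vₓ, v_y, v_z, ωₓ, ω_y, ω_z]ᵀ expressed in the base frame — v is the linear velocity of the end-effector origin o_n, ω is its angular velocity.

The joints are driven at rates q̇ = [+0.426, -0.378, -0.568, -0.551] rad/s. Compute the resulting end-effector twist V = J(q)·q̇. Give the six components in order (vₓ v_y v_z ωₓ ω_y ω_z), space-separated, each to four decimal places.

o_n = [-0.1970, -1.8620, 0.5327]
J₁: ẑ×o_n = [1.8620, -0.1970, 0.0000], ω = ẑ
J2: z=[0.0000, 0.0000, 1.0000] o=[0.0533, -0.5072, 0.1200] → [1.3548, -0.2503, 0.0000, 0.0000, 0.0000, 1.0000]
J3: z=[0.9659, -0.2588, 0.0000] o=[-0.1460, -1.2510, 0.5400] → [0.0019, 0.0071, -0.6034, 0.9659, -0.2588, 0.0000]
J4: z=[-0.2040, -0.7612, -0.6157] o=[0.1432, -1.7173, 1.0207] → [0.2823, 0.1099, -0.2294, -0.2040, -0.7612, -0.6157]
V = J·q̇ = [0.1245, -0.0539, 0.4691, -0.4363, 0.5664, 0.3872]

0.1245 -0.0539 0.4691 -0.4363 0.5664 0.3872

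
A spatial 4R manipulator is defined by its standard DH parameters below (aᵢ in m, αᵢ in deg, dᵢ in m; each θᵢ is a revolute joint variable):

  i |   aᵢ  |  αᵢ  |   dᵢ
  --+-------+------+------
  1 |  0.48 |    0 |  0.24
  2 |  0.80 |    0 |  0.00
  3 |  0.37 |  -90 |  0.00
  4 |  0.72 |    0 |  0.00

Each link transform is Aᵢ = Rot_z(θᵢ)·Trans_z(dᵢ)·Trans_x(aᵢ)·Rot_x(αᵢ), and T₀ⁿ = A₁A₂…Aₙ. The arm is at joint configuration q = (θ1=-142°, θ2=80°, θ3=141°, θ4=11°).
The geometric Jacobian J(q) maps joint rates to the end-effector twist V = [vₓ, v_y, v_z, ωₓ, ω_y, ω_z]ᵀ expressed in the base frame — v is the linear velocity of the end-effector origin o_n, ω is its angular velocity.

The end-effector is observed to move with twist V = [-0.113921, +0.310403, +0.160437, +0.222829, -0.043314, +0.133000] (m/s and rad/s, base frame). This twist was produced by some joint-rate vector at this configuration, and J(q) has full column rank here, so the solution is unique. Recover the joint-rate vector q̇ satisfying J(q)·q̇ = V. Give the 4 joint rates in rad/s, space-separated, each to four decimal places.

o_n = [0.2028, 0.0551, 0.1026]
J₁: ẑ×o_n = [-0.0551, 0.2028, 0.0000], ω = ẑ
J2: z=[0.0000, 0.0000, 1.0000] o=[-0.3782, -0.2955, 0.2400] → [-0.3506, 0.5810, 0.0000, 0.0000, 0.0000, 1.0000]
J3: z=[0.0000, 0.0000, 1.0000] o=[-0.0027, -1.0019, 0.2400] → [-1.0570, 0.2055, 0.0000, 0.0000, 0.0000, 1.0000]
J4: z=[-0.9816, 0.1908, 0.0000] o=[0.0679, -0.6387, 0.2400] → [-0.0262, -0.1349, -0.7068, -0.9816, 0.1908, 0.0000]
q̇ = J⁺·V = [-0.4510, 0.6690, -0.0850, -0.2270]

-0.4510 0.6690 -0.0850 -0.2270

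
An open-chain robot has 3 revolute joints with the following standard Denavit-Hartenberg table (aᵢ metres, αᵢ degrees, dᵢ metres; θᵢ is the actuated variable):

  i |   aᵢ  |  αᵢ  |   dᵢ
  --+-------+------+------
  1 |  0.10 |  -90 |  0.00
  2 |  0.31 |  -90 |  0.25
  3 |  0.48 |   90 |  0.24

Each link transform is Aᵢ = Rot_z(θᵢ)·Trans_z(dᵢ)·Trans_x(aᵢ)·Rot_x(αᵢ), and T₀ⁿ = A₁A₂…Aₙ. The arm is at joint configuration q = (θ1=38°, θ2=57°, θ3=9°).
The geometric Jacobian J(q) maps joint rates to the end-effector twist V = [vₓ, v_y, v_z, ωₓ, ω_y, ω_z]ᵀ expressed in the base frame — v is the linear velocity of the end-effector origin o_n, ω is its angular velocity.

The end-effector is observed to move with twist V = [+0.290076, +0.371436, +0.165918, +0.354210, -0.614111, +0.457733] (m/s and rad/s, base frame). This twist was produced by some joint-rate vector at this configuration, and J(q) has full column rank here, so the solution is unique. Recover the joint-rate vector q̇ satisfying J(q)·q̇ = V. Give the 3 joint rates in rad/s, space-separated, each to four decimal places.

o_n = [0.1490, 0.3384, -0.7883]
J₁: ẑ×o_n = [-0.3384, 0.1490, 0.0000], ω = ẑ
J2: z=[-0.6157, 0.7880, 0.0000] o=[0.0788, 0.0616, 0.0000] → [-0.6212, -0.4853, -0.2258, -0.6157, 0.7880, 0.0000]
J3: z=[-0.6609, -0.5163, -0.5446] o=[0.0579, 0.3625, -0.2600] → [0.2597, -0.3988, 0.0630, -0.6609, -0.5163, -0.5446]
q̇ = J⁺·V = [0.5220, -0.7020, 0.1180]

0.5220 -0.7020 0.1180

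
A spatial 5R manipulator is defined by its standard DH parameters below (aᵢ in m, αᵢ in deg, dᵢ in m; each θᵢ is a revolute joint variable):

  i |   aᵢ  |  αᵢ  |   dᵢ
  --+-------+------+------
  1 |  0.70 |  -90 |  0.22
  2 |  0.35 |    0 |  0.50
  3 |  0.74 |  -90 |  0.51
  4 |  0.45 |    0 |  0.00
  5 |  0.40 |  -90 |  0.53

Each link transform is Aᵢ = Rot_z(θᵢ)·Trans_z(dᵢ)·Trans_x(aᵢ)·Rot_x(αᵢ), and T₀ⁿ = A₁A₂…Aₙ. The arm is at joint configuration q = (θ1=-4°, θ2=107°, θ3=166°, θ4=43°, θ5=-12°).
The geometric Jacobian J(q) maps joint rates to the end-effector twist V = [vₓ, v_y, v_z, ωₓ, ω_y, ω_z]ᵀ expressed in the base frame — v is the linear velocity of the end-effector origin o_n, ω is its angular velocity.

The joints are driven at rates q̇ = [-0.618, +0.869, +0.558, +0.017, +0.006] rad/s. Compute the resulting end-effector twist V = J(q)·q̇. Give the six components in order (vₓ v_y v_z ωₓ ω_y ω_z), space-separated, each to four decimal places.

o_n = [1.2326, 0.4121, 1.2676]
J₁: ẑ×o_n = [-0.4121, 1.2326, 0.0000], ω = ẑ
J2: z=[0.0698, 0.9976, 0.0000] o=[0.6983, -0.0488, 0.2200] → [1.0450, -0.0731, -0.5008, 0.0698, 0.9976, 0.0000]
J3: z=[0.0698, 0.9976, 0.0000] o=[0.6311, 0.4571, -0.1147] → [1.3789, -0.0964, -0.6032, 0.0698, 0.9976, 0.0000]
J4: z=[0.9962, -0.0697, -0.0523] o=[0.7053, 0.9631, 0.6243] → [-0.0737, -0.6685, -0.5122, 0.9962, -0.0697, -0.0523]
J5: z=[0.9962, -0.0697, -0.0523] o=[0.7011, 0.6558, 0.9529] → [-0.0347, -0.3413, -0.2057, 0.9962, -0.0697, -0.0523]
V = J·q̇ = [1.9308, -0.8925, -0.7817, 0.1225, 1.4219, -0.6192]

1.9308 -0.8925 -0.7817 0.1225 1.4219 -0.6192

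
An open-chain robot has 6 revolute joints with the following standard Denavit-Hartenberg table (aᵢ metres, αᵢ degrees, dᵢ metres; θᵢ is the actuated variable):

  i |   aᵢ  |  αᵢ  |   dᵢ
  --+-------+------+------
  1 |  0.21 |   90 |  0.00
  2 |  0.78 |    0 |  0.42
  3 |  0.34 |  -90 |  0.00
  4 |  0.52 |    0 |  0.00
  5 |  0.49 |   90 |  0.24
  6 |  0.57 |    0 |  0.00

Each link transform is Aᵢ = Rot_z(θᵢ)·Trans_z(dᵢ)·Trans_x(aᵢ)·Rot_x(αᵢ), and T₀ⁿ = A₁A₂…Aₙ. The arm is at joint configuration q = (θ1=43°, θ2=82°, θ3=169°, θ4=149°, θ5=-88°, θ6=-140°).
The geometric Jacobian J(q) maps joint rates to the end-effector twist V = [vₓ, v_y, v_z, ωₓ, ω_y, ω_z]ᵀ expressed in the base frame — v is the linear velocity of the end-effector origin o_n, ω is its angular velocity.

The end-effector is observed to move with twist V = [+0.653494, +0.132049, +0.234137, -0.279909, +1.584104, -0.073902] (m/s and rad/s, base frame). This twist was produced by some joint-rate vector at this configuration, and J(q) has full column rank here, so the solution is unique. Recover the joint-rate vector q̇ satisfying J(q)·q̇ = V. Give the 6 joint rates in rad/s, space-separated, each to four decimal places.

o_n = [0.2366, 0.0763, 0.8891]
J₁: ẑ×o_n = [-0.0763, 0.2366, 0.0000], ω = ẑ
J2: z=[0.6820, -0.7314, 0.0000] o=[0.1536, 0.1432, 0.0000] → [-0.6502, -0.6063, 0.0151, 0.6820, -0.7314, 0.0000]
J3: z=[0.6820, -0.7314, 0.0000] o=[0.5194, -0.0899, 0.7724] → [-0.0853, -0.0796, -0.0935, 0.6820, -0.7314, 0.0000]
J4: z=[0.6915, 0.6448, -0.3256] o=[0.4385, -0.1654, 0.4509] → [0.3612, -0.2372, 0.2974, 0.6915, 0.6448, -0.3256]
J5: z=[0.6915, 0.6448, -0.3256] o=[0.3619, 0.1294, 0.8724] → [-0.0065, 0.0293, 0.0441, 0.6915, 0.6448, -0.3256]
J6: z=[0.1224, -0.5488, -0.8270] o=[0.1791, 0.5449, 0.5696] → [-0.5628, -0.0866, -0.0258, 0.1224, -0.5488, -0.8270]
q̇ = J⁺·V = [-0.1720, -0.2590, -0.8810, 0.4320, 0.3640, -0.4320]

-0.1720 -0.2590 -0.8810 0.4320 0.3640 -0.4320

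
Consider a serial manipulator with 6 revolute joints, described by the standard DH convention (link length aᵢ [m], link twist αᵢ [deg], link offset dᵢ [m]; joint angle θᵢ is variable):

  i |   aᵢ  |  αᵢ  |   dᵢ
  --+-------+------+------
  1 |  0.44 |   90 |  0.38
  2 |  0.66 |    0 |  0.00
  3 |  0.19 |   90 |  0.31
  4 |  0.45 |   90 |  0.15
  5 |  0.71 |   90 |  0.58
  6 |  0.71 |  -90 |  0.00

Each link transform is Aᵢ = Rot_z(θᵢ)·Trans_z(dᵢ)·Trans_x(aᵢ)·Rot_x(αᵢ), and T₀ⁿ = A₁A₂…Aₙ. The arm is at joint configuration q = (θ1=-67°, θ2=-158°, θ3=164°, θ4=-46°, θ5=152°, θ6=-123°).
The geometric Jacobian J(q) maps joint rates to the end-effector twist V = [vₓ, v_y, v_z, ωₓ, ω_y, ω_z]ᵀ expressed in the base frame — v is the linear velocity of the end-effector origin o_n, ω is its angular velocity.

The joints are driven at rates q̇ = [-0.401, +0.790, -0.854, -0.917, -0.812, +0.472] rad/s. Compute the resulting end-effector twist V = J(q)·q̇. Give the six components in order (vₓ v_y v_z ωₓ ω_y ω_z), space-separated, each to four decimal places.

o_n = [-0.1186, -0.2386, -0.1344]
J₁: ẑ×o_n = [0.2386, -0.1186, 0.0000], ω = ẑ
J2: z=[-0.9205, -0.3907, 0.0000] o=[0.1719, -0.4050, 0.3800] → [0.2010, -0.4735, -0.2667, -0.9205, -0.3907, 0.0000]
J3: z=[-0.9205, -0.3907, 0.0000] o=[-0.0672, 0.1583, 0.1328] → [0.1044, -0.2459, 0.3452, -0.9205, -0.3907, 0.0000]
J4: z=[0.0408, -0.0962, -0.9945] o=[-0.2787, -0.1368, 0.1526] → [-0.0736, -0.1475, 0.0112, 0.0408, -0.0962, -0.9945]
J5: z=[0.3599, 0.9300, -0.0752] o=[0.1469, -0.3109, 0.0361] → [-0.1531, 0.0813, 0.2729, 0.3599, 0.9300, -0.0752]
J6: z=[0.4737, -0.2516, -0.8440] o=[-0.2151, 0.4188, -0.3845] → [-0.6178, -0.1999, -0.2871, 0.4737, -0.2516, -0.8440]
V = J·q̇ = [-0.1258, -0.1416, -0.8729, -0.0472, -0.7606, 0.1737]

-0.1258 -0.1416 -0.8729 -0.0472 -0.7606 0.1737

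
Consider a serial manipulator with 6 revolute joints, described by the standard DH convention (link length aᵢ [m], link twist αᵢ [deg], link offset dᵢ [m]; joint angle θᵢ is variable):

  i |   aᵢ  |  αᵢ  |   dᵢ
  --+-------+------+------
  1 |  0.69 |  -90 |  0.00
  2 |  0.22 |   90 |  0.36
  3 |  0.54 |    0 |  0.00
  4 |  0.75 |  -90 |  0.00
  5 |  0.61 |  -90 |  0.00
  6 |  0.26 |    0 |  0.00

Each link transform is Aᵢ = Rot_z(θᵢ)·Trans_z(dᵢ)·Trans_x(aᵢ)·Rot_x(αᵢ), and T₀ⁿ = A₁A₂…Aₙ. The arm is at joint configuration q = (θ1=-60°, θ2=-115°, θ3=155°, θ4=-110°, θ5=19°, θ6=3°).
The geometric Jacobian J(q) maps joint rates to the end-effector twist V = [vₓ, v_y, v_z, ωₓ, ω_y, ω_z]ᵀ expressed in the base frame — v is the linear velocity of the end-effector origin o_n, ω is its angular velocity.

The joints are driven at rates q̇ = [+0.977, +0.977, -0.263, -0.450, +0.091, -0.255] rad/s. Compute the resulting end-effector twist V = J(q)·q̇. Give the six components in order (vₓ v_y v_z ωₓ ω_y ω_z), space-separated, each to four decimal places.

-0.5791 0.8692 0.8429 1.1677 0.1776 1.1713

o_n = [1.7572, 0.3372, 0.8918]
J₁: ẑ×o_n = [-0.3372, 1.7572, 0.0000], ω = ẑ
J2: z=[0.8660, 0.5000, 0.0000] o=[0.3450, -0.5976, 0.0000] → [0.4459, -0.7723, 0.1035, 0.8660, 0.5000, 0.0000]
J3: z=[-0.4532, 0.7849, -0.4226] o=[0.6103, -0.3370, 0.1994] → [0.8284, -0.1709, -1.2057, -0.4532, 0.7849, -0.4226]
J4: z=[-0.4532, 0.7849, -0.4226] o=[0.9113, -0.4021, -0.2442] → [1.2040, 0.1573, -0.9989, -0.4532, 0.7849, -0.4226]
J5: z=[0.7618, 0.0948, -0.6409] o=[1.2586, 0.0572, 0.2365] → [0.2415, -0.8188, 0.1661, 0.7618, 0.0948, -0.6409]
J6: z=[0.2777, -0.9415, 0.1910] o=[1.6156, 0.2545, 0.6900] → [-0.2058, -0.0290, 0.1563, 0.2777, -0.9415, 0.1910]
V = J·q̇ = [-0.5791, 0.8692, 0.8429, 1.1677, 0.1776, 1.1713]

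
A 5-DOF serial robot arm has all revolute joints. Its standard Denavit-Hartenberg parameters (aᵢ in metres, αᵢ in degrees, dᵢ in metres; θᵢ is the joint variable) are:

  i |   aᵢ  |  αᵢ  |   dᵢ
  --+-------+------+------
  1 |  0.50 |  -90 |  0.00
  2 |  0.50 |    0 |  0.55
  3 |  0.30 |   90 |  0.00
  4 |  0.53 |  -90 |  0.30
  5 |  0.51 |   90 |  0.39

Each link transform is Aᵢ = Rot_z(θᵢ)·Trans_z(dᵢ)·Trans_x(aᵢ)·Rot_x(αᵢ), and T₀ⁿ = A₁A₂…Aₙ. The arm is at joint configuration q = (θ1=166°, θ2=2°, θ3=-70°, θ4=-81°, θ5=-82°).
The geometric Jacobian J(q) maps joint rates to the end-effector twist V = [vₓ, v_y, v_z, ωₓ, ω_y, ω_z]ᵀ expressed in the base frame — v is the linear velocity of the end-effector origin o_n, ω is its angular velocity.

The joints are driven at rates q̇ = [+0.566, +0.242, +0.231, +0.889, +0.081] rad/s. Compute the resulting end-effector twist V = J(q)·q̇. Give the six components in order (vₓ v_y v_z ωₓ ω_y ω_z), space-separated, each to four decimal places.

o_n = [-0.5332, 0.1150, 1.0066]
J₁: ẑ×o_n = [-0.1150, -0.5332, 0.0000], ω = ẑ
J2: z=[-0.2419, -0.9703, 0.0000] o=[-0.4851, 0.1210, 0.0000] → [-0.9767, 0.2435, -0.0452, -0.2419, -0.9703, 0.0000]
J3: z=[-0.2419, -0.9703, 0.0000] o=[-1.1031, -0.2918, -0.0174] → [-0.9936, 0.2477, 0.4545, -0.2419, -0.9703, 0.0000]
J4: z=[0.8996, -0.2243, 0.3746] o=[-1.2121, -0.2646, 0.2607] → [-0.3095, -0.4167, 0.4938, 0.8996, -0.2243, 0.3746]
J5: z=[-0.3968, -0.0623, 0.9158] o=[-0.8457, 0.1835, 0.4500] → [0.0281, 0.5071, 0.0467, -0.3968, -0.0623, 0.9158]
V = J·q̇ = [-0.8038, -0.5150, 0.5368, 0.6532, -0.6634, 0.9732]

-0.8038 -0.5150 0.5368 0.6532 -0.6634 0.9732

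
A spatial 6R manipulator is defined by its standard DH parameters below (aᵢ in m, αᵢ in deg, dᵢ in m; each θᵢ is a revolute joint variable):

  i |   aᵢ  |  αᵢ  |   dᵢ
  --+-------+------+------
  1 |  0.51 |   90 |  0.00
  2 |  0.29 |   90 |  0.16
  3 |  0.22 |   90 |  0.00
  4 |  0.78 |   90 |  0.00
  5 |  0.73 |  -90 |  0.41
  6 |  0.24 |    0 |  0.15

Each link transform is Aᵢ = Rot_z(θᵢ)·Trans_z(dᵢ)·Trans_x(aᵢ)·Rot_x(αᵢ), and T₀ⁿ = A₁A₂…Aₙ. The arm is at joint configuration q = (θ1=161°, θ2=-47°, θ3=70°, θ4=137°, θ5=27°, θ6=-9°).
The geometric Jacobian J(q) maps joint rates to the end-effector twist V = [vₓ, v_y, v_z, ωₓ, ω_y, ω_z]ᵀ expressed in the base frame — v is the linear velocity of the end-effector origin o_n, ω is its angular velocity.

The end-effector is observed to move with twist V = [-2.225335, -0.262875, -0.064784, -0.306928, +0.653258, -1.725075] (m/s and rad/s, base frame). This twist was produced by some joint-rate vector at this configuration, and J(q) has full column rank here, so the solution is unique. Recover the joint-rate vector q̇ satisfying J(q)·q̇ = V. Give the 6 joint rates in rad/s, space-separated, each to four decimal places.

o_n = [-0.1129, -0.6208, -1.4043]
J₁: ẑ×o_n = [0.6208, -0.1129, 0.0000], ω = ẑ
J2: z=[0.3256, 0.9455, 0.0000] o=[-0.4822, 0.1660, 0.0000] → [-1.3278, 0.4572, -0.6054, 0.3256, 0.9455, 0.0000]
J3: z=[0.6915, -0.2381, -0.6820] o=[-0.6171, 0.3817, -0.2121] → [-0.3998, 0.4805, -0.5732, 0.6915, -0.2381, -0.6820]
J4: z=[-0.7173, -0.1147, -0.6872] o=[-0.5983, 0.5939, -0.2671] → [-0.7043, -1.1493, 0.9270, -0.7173, -0.1147, -0.6872]
J5: z=[0.5640, 0.4836, -0.6694] o=[-0.2792, -0.0829, -0.4872] → [-0.8035, 0.4059, -0.3838, 0.5640, 0.4836, -0.6694]
J6: z=[-0.8249, 0.2917, -0.4842] o=[-0.0196, -0.4871, -1.1730] → [-0.1322, -0.1456, 0.1375, -0.8249, 0.2917, -0.4842]
q̇ = J⁺·V = [-0.3720, 0.7860, 0.7340, 0.8120, 0.0080, 0.5970]

-0.3720 0.7860 0.7340 0.8120 0.0080 0.5970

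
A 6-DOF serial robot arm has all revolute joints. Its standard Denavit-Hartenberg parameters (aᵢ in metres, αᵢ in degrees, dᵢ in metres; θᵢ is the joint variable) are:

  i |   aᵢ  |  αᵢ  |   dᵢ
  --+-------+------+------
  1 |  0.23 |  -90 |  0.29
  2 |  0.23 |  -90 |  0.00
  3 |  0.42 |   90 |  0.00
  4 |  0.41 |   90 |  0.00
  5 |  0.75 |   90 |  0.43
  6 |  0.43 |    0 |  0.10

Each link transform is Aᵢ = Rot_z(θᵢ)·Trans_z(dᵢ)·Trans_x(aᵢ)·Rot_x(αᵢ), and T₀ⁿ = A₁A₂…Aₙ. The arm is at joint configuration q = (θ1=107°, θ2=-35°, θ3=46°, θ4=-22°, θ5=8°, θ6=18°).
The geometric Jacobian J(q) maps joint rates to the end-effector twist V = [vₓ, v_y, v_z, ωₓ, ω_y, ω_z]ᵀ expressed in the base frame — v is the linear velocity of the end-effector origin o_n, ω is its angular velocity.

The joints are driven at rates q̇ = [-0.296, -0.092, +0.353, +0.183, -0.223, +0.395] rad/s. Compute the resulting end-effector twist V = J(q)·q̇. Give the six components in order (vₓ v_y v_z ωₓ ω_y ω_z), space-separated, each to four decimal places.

1.1303 -0.5726 -0.3275 0.2419 0.3491 -0.7700

o_n = [0.8809, 1.0706, 2.0213]
J₁: ẑ×o_n = [-1.0706, 0.8809, 0.0000], ω = ẑ
J2: z=[-0.9563, -0.2924, 0.0000] o=[-0.0672, 0.2200, 0.2900] → [-0.5062, 1.6557, -0.5362, -0.9563, -0.2924, 0.0000]
J3: z=[-0.1677, 0.5485, -0.8192] o=[-0.1223, 0.4001, 0.4219] → [1.4265, -0.5536, -0.6627, -0.1677, 0.5485, -0.8192]
J4: z=[-0.8366, 0.3604, 0.4126] o=[0.0967, 0.7170, 0.5893] → [0.3702, 1.5216, -0.5784, -0.8366, 0.3604, 0.4126]
J5: z=[-0.0399, -0.7912, 0.6102] o=[0.3207, 0.9196, 0.8665] → [-1.0058, 0.3879, 0.4372, -0.0399, -0.7912, 0.6102]
J6: z=[0.9045, -0.2881, -0.3145] o=[0.6221, 0.9839, 1.6743] → [-0.0727, -0.3952, 0.1529, 0.9045, -0.2881, -0.3145]
V = J·q̇ = [1.1303, -0.5726, -0.3275, 0.2419, 0.3491, -0.7700]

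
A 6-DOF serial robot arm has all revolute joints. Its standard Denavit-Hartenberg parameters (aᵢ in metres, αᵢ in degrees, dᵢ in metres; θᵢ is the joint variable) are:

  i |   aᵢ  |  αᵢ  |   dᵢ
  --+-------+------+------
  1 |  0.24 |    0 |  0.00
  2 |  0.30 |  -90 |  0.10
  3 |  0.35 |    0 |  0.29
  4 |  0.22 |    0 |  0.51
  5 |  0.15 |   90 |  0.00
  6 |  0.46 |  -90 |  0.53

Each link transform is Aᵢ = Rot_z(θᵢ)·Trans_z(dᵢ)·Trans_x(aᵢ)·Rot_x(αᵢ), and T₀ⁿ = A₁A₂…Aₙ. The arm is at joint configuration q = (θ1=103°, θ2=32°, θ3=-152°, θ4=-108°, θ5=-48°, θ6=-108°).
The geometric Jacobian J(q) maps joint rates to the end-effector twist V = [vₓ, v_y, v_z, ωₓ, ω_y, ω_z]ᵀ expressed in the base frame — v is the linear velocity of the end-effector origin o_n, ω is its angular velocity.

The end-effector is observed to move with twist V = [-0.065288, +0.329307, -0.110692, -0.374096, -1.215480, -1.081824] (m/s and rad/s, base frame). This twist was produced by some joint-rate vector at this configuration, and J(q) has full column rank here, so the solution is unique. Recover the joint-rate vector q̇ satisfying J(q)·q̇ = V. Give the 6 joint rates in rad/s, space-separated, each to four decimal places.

o_n = [-0.5757, 0.2429, 0.3678]
J₁: ẑ×o_n = [-0.2429, -0.5757, 0.0000], ω = ẑ
J2: z=[0.0000, 0.0000, 1.0000] o=[-0.0540, 0.2338, 0.0000] → [-0.0090, -0.5217, 0.0000, 0.0000, 0.0000, 1.0000]
J3: z=[-0.7071, -0.7071, 0.0000] o=[-0.2661, 0.4460, 0.1000] → [-0.1893, 0.1893, -0.0752, -0.7071, -0.7071, 0.0000]
J4: z=[-0.7071, -0.7071, 0.0000] o=[-0.2527, 0.0224, 0.2643] → [-0.0732, 0.0732, -0.3843, -0.7071, -0.7071, 0.0000]
J5: z=[-0.7071, -0.7071, 0.0000] o=[-0.5863, -0.3652, 0.0477] → [-0.2264, 0.2264, -0.4225, -0.7071, -0.7071, 0.0000]
J6: z=[-0.5572, 0.5572, 0.6157] o=[-0.6516, -0.2999, -0.0705] → [-0.0899, 0.2910, -0.3447, -0.5572, 0.5572, 0.6157]
q̇ = J⁺·V = [-0.3070, -0.3100, 0.2750, 0.2200, 0.6290, -0.7550]

-0.3070 -0.3100 0.2750 0.2200 0.6290 -0.7550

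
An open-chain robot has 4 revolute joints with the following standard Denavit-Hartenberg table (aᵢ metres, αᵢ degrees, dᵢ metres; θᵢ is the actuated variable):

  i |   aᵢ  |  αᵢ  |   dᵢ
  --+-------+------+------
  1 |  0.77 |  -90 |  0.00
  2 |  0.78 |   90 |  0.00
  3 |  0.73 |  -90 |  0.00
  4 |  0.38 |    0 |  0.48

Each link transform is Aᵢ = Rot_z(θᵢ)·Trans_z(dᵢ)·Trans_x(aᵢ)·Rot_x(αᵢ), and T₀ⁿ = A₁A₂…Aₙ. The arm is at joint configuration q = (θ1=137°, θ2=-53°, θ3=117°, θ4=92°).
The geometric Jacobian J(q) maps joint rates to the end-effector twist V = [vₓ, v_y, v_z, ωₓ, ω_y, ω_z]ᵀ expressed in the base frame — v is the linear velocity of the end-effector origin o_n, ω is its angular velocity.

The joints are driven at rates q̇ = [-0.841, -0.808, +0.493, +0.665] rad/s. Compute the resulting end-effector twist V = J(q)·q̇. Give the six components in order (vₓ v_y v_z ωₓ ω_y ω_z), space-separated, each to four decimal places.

o_n = [-1.0837, 0.4354, -0.2070]
J₁: ẑ×o_n = [-0.4354, -1.0837, 0.0000], ω = ẑ
J2: z=[-0.6820, -0.7314, 0.0000] o=[-0.5631, 0.5251, 0.0000] → [0.1514, -0.1412, -0.3195, -0.6820, -0.7314, 0.0000]
J3: z=[0.5841, -0.5447, 0.6018] o=[-0.9065, 0.8453, 0.6229] → [0.6988, 0.3781, -0.3360, 0.5841, -0.5447, 0.6018]
J4: z=[0.7018, -0.0337, -0.7116] o=[-1.2042, 0.2336, 0.3583] → [0.1626, 0.3110, 0.1457, 0.7018, -0.0337, -0.7116]
V = J·q̇ = [0.6964, 1.4187, 0.1894, 1.3057, 0.3000, -1.0175]

0.6964 1.4187 0.1894 1.3057 0.3000 -1.0175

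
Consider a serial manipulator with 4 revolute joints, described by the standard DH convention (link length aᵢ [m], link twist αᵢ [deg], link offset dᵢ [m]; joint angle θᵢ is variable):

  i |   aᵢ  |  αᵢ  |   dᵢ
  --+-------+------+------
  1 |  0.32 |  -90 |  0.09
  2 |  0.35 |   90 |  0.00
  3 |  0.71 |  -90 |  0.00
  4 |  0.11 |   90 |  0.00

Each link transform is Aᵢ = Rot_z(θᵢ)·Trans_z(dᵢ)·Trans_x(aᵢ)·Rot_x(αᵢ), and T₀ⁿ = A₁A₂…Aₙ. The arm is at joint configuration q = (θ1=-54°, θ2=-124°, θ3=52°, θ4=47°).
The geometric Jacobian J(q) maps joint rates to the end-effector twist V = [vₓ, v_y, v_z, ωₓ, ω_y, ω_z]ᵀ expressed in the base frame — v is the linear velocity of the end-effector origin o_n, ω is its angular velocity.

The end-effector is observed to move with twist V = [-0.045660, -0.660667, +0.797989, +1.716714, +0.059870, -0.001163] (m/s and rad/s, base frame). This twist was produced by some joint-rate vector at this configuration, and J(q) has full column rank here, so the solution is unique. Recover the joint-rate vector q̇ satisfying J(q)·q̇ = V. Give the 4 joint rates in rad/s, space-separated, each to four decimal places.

o_n = [0.4539, 0.4277, 0.8258]
J₁: ẑ×o_n = [-0.4277, 0.4539, 0.0000], ω = ẑ
J2: z=[0.8090, 0.5878, 0.0000] o=[0.1881, -0.2589, 0.0900] → [0.4325, -0.5953, 0.3993, 0.8090, 0.5878, 0.0000]
J3: z=[-0.4873, 0.6707, -0.5592] o=[0.0731, -0.1005, 0.3802] → [0.5943, 0.0042, -0.5128, -0.4873, 0.6707, -0.5592]
J4: z=[0.7571, 0.0054, -0.6533] o=[0.3820, 0.4261, 0.7426] → [0.0015, -0.1100, 0.0009, 0.7571, 0.0054, -0.6533]
q̇ = J⁺·V = [0.0210, 0.9900, -0.7840, 0.7050]

0.0210 0.9900 -0.7840 0.7050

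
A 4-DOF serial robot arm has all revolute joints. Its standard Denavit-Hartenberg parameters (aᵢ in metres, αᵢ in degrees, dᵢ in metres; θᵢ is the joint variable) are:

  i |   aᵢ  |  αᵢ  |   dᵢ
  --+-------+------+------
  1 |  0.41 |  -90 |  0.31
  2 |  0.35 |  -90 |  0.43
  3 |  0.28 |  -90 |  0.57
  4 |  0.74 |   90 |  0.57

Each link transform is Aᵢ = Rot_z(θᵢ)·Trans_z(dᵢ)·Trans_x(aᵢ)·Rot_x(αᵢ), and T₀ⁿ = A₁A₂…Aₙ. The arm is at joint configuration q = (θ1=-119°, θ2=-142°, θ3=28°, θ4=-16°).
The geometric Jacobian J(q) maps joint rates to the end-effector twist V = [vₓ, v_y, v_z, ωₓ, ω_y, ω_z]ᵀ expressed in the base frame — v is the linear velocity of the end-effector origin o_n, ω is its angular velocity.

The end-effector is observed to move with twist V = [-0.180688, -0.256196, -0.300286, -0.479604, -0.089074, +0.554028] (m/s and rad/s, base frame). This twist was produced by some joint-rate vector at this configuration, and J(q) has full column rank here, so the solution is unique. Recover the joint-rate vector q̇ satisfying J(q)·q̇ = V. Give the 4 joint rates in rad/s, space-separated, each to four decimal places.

o_n = [-0.5351, 0.1459, 1.5095]
J₁: ẑ×o_n = [-0.1459, -0.5351, 0.0000], ω = ẑ
J2: z=[0.8746, -0.4848, 0.0000] o=[-0.1988, -0.3586, 0.3100] → [-0.5815, -1.0491, 0.2782, 0.8746, -0.4848, 0.0000]
J3: z=[-0.2985, -0.5385, 0.7880] o=[0.3110, -0.3258, 0.5255] → [-0.9016, -0.3730, -0.5964, -0.2985, -0.5385, 0.7880]
J4: z=[-0.9516, 0.1045, -0.2890] o=[0.1204, -0.3986, 1.1269] → [0.1974, 0.5536, -0.4497, -0.9516, 0.1045, -0.2890]
q̇ = J⁺·V = [0.6760, 0.2250, 0.0950, 0.6810]

0.6760 0.2250 0.0950 0.6810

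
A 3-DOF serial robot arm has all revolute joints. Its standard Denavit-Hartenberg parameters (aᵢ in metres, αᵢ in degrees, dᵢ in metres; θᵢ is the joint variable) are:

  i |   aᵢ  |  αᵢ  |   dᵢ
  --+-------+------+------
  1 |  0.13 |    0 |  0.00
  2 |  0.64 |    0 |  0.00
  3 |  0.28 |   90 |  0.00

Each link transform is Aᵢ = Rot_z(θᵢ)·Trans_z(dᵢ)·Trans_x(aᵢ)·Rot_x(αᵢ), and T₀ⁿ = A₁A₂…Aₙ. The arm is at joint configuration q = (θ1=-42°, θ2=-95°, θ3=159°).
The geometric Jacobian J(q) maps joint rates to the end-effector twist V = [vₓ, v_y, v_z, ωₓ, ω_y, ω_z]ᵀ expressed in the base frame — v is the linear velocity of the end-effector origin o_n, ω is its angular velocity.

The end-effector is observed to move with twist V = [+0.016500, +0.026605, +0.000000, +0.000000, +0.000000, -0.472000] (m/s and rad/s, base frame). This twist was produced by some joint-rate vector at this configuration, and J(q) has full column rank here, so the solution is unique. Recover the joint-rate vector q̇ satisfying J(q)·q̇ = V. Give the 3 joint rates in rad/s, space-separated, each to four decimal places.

0.5990 -0.7940 -0.2770

o_n = [-0.1118, -0.4186, 0.0000]
J₁: ẑ×o_n = [0.4186, -0.1118, 0.0000], ω = ẑ
J2: z=[0.0000, 0.0000, 1.0000] o=[0.0966, -0.0870, 0.0000] → [0.3316, -0.2085, 0.0000, 0.0000, 0.0000, 1.0000]
J3: z=[0.0000, 0.0000, 1.0000] o=[-0.3715, -0.5235, 0.0000] → [-0.1049, 0.2596, 0.0000, 0.0000, 0.0000, 1.0000]
q̇ = J⁺·V = [0.5990, -0.7940, -0.2770]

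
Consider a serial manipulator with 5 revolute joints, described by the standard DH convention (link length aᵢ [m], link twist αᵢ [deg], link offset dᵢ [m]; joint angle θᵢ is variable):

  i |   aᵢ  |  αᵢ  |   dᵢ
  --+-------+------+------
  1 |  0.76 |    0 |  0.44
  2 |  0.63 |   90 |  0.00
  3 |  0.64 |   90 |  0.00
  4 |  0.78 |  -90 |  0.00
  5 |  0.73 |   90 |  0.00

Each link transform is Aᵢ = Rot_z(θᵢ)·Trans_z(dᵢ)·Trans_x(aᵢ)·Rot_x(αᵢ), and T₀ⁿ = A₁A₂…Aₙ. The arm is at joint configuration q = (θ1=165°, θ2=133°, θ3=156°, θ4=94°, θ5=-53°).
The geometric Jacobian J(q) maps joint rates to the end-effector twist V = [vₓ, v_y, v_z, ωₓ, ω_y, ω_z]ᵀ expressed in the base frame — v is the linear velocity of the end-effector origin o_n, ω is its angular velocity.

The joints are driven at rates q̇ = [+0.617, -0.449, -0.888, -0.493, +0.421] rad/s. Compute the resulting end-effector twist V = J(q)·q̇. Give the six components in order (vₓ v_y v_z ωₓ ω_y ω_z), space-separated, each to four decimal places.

-0.1942 -0.7979 0.3076 0.8960 0.2690 -0.4532

o_n = [-1.6390, -0.6923, 1.1983]
J₁: ẑ×o_n = [0.6923, -1.6390, 0.0000], ω = ẑ
J2: z=[0.0000, 0.0000, 1.0000] o=[-0.7341, 0.1967, 0.4400] → [0.8890, -0.9049, 0.0000, 0.0000, 0.0000, 1.0000]
J3: z=[-0.8829, -0.4695, 0.0000] o=[-0.4383, -0.3596, 0.4400] → [-0.3560, 0.6696, -0.2698, -0.8829, -0.4695, 0.0000]
J4: z=[0.1910, -0.3591, 0.9135] o=[-0.7128, 0.1567, 0.7003] → [0.5968, -0.9412, -0.4947, 0.1910, -0.3591, 0.9135]
J5: z=[0.4894, -0.7719, -0.4057] o=[-1.3765, -0.2525, 0.6782] → [-0.5800, -0.1481, -0.4179, 0.4894, -0.7719, -0.4057]
V = J·q̇ = [-0.1942, -0.7979, 0.3076, 0.8960, 0.2690, -0.4532]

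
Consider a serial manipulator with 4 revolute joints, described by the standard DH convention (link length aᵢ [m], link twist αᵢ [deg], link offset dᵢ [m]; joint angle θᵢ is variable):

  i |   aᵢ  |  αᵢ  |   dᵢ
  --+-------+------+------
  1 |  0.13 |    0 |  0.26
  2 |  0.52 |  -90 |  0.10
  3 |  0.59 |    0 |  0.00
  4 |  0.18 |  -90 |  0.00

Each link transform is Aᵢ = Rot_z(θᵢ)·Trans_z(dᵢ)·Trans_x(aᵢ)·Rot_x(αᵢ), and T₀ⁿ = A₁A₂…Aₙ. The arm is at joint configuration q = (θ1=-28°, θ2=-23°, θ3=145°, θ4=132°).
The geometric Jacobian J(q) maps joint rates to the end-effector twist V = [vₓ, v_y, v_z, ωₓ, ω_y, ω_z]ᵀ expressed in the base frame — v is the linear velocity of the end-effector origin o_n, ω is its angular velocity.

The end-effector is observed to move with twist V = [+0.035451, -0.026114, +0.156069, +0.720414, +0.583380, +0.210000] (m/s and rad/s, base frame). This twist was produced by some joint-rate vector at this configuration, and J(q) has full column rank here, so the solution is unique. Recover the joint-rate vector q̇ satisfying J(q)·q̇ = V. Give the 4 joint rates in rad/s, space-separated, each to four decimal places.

-0.0100 0.2200 0.3650 0.5620

o_n = [0.1517, -0.1066, 0.2002]
J₁: ẑ×o_n = [0.1066, 0.1517, -0.0000], ω = ẑ
J2: z=[0.0000, 0.0000, 1.0000] o=[0.1148, -0.0610, 0.2600] → [0.0456, 0.0369, -0.0000, 0.0000, 0.0000, 1.0000]
J3: z=[0.7771, 0.6293, 0.0000] o=[0.4420, -0.4651, 0.3600] → [-0.1005, 0.1242, 0.4614, 0.7771, 0.6293, 0.0000]
J4: z=[0.7771, 0.6293, 0.0000] o=[0.1379, -0.0896, 0.0216] → [0.1124, -0.1388, -0.0219, 0.7771, 0.6293, 0.0000]
q̇ = J⁺·V = [-0.0100, 0.2200, 0.3650, 0.5620]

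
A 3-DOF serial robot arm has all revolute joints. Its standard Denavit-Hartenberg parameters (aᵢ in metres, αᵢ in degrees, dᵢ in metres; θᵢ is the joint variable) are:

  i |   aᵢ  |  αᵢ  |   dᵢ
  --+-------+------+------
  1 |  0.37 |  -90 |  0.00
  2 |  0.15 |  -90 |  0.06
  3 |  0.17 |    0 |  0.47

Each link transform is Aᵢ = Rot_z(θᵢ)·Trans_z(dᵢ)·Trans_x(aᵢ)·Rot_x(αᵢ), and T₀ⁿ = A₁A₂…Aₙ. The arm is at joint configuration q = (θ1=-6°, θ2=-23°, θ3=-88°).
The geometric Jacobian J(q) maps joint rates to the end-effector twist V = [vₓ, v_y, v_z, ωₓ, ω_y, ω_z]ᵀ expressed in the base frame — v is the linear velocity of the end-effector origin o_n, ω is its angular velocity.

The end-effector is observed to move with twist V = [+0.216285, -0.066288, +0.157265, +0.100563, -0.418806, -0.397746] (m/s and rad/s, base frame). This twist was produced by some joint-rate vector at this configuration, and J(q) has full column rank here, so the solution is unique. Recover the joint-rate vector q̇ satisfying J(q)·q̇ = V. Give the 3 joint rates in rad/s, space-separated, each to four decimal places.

-0.0590 -0.4060 0.3680

o_n = [0.7174, 0.1558, -0.3717]
J₁: ẑ×o_n = [-0.1558, 0.7174, 0.0000], ω = ẑ
J2: z=[0.1045, 0.9945, 0.0000] o=[0.3680, -0.0387, 0.0000] → [-0.3697, 0.0389, -0.3272, 0.1045, 0.9945, 0.0000]
J3: z=[0.3886, -0.0408, -0.9205] o=[0.5116, 0.0066, 0.0586] → [0.1549, -0.0222, 0.0664, 0.3886, -0.0408, -0.9205]
q̇ = J⁺·V = [-0.0590, -0.4060, 0.3680]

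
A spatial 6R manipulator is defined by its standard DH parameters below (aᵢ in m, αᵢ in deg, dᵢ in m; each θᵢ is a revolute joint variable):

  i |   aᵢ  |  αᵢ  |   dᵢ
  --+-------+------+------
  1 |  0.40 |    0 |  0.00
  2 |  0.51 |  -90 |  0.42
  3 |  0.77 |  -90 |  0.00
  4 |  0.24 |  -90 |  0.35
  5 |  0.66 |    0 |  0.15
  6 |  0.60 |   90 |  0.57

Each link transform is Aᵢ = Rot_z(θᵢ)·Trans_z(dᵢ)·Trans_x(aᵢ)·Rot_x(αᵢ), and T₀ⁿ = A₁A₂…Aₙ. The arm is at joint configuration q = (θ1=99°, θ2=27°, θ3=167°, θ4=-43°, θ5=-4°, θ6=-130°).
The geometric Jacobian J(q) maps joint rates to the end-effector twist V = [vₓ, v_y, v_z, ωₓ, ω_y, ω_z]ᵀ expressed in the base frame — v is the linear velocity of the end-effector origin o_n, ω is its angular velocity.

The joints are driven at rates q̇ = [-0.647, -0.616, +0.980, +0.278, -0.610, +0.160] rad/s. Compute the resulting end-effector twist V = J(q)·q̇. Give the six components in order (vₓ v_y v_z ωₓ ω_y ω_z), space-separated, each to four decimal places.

o_n = [0.8313, -0.4982, 0.8635]
J₁: ẑ×o_n = [0.4982, 0.8313, -0.0000], ω = ẑ
J2: z=[0.0000, 0.0000, 1.0000] o=[-0.0626, 0.3951, 0.0000] → [0.8933, 0.8939, -0.0000, 0.0000, 0.0000, 1.0000]
J3: z=[-0.8090, -0.5878, 0.0000] o=[-0.3623, 0.8077, 0.4200] → [-0.2607, 0.3588, 1.7581, -0.8090, -0.5878, 0.0000]
J4: z=[0.1322, -0.1820, 0.9744] o=[0.0787, 0.2007, 0.2468] → [0.5687, 0.6518, 0.0446, 0.1322, -0.1820, 0.9744]
J5: z=[0.9823, -0.1077, -0.1534] o=[0.0930, -0.0976, 0.5483] → [-0.0954, -0.4229, -0.3140, 0.9823, -0.1077, -0.1534]
J6: z=[0.9823, -0.1077, -0.1534] o=[0.1590, -0.7656, 0.4619] → [-0.0022, -0.4977, 0.3351, 0.9823, -0.1077, -0.1534]
V = J·q̇ = [-0.9121, -0.3773, 1.9805, -1.1981, -0.5781, -0.9231]

-0.9121 -0.3773 1.9805 -1.1981 -0.5781 -0.9231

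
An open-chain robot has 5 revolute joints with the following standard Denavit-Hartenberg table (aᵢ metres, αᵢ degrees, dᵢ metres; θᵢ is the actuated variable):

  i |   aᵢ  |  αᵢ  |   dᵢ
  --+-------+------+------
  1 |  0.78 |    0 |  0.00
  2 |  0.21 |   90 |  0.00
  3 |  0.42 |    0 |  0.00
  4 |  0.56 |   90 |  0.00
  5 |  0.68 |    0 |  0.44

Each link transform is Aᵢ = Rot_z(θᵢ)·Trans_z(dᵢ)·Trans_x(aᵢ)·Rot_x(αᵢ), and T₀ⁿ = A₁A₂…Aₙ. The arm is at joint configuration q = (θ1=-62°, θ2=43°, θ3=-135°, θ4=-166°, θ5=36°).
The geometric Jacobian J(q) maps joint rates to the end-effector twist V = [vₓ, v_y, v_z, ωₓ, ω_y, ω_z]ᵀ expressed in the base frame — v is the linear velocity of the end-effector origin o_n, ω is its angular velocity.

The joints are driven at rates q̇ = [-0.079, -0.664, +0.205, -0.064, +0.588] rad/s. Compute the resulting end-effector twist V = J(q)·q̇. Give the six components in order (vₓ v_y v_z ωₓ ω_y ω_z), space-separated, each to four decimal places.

o_n = [1.0510, -1.3472, 0.4280]
J₁: ẑ×o_n = [1.3472, 1.0510, -0.0000], ω = ẑ
J2: z=[0.0000, 0.0000, 1.0000] o=[0.3662, -0.6887, 0.0000] → [0.6585, 0.6848, -0.0000, 0.0000, 0.0000, 1.0000]
J3: z=[-0.3256, -0.9455, 0.0000] o=[0.5647, -0.7571, 0.0000] → [-0.4047, 0.1393, 0.6519, -0.3256, -0.9455, 0.0000]
J4: z=[-0.3256, -0.9455, 0.0000] o=[0.2839, -0.6604, -0.2970] → [-0.6855, 0.2360, 0.9489, -0.3256, -0.9455, 0.0000]
J5: z=[0.8105, -0.2791, -0.5150] o=[0.5566, -0.7543, 0.1830] → [-0.3737, -0.4531, -0.3426, 0.8105, -0.2791, -0.5150]
V = J·q̇ = [-0.8025, -0.7908, -0.1285, 0.4306, -0.2974, -1.0458]

-0.8025 -0.7908 -0.1285 0.4306 -0.2974 -1.0458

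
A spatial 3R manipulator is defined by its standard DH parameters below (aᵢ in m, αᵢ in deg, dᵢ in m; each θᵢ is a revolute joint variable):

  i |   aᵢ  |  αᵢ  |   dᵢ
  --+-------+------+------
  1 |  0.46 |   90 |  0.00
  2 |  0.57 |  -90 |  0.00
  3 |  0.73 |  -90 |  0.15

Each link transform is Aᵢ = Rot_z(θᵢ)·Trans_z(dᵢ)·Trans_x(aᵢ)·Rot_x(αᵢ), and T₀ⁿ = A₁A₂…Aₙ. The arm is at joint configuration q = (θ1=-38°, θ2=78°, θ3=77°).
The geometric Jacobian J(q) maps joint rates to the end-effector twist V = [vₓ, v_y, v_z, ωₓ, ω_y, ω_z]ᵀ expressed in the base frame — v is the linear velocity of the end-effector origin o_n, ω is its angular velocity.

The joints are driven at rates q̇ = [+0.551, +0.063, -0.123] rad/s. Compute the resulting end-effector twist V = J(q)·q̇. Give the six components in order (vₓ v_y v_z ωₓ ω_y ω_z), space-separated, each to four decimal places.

-0.1861 0.4455 0.0860 0.0560 -0.1237 0.5254

o_n = [0.8051, 0.2736, 0.7494]
J₁: ẑ×o_n = [-0.2736, 0.8051, 0.0000], ω = ẑ
J2: z=[-0.6157, -0.7880, 0.0000] o=[0.3625, -0.2832, 0.0000] → [-0.5905, 0.4614, 0.0059, -0.6157, -0.7880, 0.0000]
J3: z=[-0.7708, 0.6022, 0.2079] o=[0.4559, -0.3562, 0.5575] → [-0.0154, 0.2205, -0.6957, -0.7708, 0.6022, 0.2079]
V = J·q̇ = [-0.1861, 0.4455, 0.0860, 0.0560, -0.1237, 0.5254]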